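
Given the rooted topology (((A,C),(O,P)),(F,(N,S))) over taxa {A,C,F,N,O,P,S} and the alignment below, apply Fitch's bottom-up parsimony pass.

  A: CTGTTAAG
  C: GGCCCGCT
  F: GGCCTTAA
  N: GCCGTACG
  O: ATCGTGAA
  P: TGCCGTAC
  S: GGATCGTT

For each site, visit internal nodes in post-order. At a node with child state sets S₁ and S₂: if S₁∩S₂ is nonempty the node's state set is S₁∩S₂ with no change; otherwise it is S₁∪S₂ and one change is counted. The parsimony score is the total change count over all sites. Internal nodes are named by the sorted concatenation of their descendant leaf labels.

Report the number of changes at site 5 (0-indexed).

[col 0] AC: children A:{C}, C:{G} ∪→ {C,G}; cost 1
[col 0] OP: children O:{A}, P:{T} ∪→ {A,T}; cost 1
[col 0] ACOP: children AC:{C,G}, OP:{A,T} ∪→ {A,C,G,T}; cost 1
[col 0] NS: children N:{G}, S:{G} ∩→ {G}; cost 0
[col 0] FNS: children F:{G}, NS:{G} ∩→ {G}; cost 0
[col 0] ACFNOPS: children ACOP:{A,C,G,T}, FNS:{G} ∩→ {G}; cost 0
[col 1] AC: children A:{T}, C:{G} ∪→ {G,T}; cost 1
[col 1] OP: children O:{T}, P:{G} ∪→ {G,T}; cost 1
[col 1] ACOP: children AC:{G,T}, OP:{G,T} ∩→ {G,T}; cost 0
[col 1] NS: children N:{C}, S:{G} ∪→ {C,G}; cost 1
[col 1] FNS: children F:{G}, NS:{C,G} ∩→ {G}; cost 0
[col 1] ACFNOPS: children ACOP:{G,T}, FNS:{G} ∩→ {G}; cost 0
[col 2] AC: children A:{G}, C:{C} ∪→ {C,G}; cost 1
[col 2] OP: children O:{C}, P:{C} ∩→ {C}; cost 0
[col 2] ACOP: children AC:{C,G}, OP:{C} ∩→ {C}; cost 0
[col 2] NS: children N:{C}, S:{A} ∪→ {A,C}; cost 1
[col 2] FNS: children F:{C}, NS:{A,C} ∩→ {C}; cost 0
[col 2] ACFNOPS: children ACOP:{C}, FNS:{C} ∩→ {C}; cost 0
[col 3] AC: children A:{T}, C:{C} ∪→ {C,T}; cost 1
[col 3] OP: children O:{G}, P:{C} ∪→ {C,G}; cost 1
[col 3] ACOP: children AC:{C,T}, OP:{C,G} ∩→ {C}; cost 0
[col 3] NS: children N:{G}, S:{T} ∪→ {G,T}; cost 1
[col 3] FNS: children F:{C}, NS:{G,T} ∪→ {C,G,T}; cost 1
[col 3] ACFNOPS: children ACOP:{C}, FNS:{C,G,T} ∩→ {C}; cost 0
[col 4] AC: children A:{T}, C:{C} ∪→ {C,T}; cost 1
[col 4] OP: children O:{T}, P:{G} ∪→ {G,T}; cost 1
[col 4] ACOP: children AC:{C,T}, OP:{G,T} ∩→ {T}; cost 0
[col 4] NS: children N:{T}, S:{C} ∪→ {C,T}; cost 1
[col 4] FNS: children F:{T}, NS:{C,T} ∩→ {T}; cost 0
[col 4] ACFNOPS: children ACOP:{T}, FNS:{T} ∩→ {T}; cost 0
[col 5] AC: children A:{A}, C:{G} ∪→ {A,G}; cost 1
[col 5] OP: children O:{G}, P:{T} ∪→ {G,T}; cost 1
[col 5] ACOP: children AC:{A,G}, OP:{G,T} ∩→ {G}; cost 0
[col 5] NS: children N:{A}, S:{G} ∪→ {A,G}; cost 1
[col 5] FNS: children F:{T}, NS:{A,G} ∪→ {A,G,T}; cost 1
[col 5] ACFNOPS: children ACOP:{G}, FNS:{A,G,T} ∩→ {G}; cost 0
[col 6] AC: children A:{A}, C:{C} ∪→ {A,C}; cost 1
[col 6] OP: children O:{A}, P:{A} ∩→ {A}; cost 0
[col 6] ACOP: children AC:{A,C}, OP:{A} ∩→ {A}; cost 0
[col 6] NS: children N:{C}, S:{T} ∪→ {C,T}; cost 1
[col 6] FNS: children F:{A}, NS:{C,T} ∪→ {A,C,T}; cost 1
[col 6] ACFNOPS: children ACOP:{A}, FNS:{A,C,T} ∩→ {A}; cost 0
[col 7] AC: children A:{G}, C:{T} ∪→ {G,T}; cost 1
[col 7] OP: children O:{A}, P:{C} ∪→ {A,C}; cost 1
[col 7] ACOP: children AC:{G,T}, OP:{A,C} ∪→ {A,C,G,T}; cost 1
[col 7] NS: children N:{G}, S:{T} ∪→ {G,T}; cost 1
[col 7] FNS: children F:{A}, NS:{G,T} ∪→ {A,G,T}; cost 1
[col 7] ACFNOPS: children ACOP:{A,C,G,T}, FNS:{A,G,T} ∩→ {A,G,T}; cost 0
per-site changes: [3, 3, 2, 4, 3, 4, 3, 5]; total = 27

4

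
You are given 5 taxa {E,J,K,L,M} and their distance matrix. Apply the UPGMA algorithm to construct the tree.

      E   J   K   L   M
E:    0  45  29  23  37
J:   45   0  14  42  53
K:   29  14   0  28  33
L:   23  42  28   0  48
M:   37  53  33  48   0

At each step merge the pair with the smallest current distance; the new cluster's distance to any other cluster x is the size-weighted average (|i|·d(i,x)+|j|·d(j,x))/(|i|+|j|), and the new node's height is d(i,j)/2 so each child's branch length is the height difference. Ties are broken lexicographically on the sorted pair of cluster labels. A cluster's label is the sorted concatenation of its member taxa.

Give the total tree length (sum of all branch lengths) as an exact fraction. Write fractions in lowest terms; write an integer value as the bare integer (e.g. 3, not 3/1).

1. join J+K (d=14) ⇒ JK; edges |J|=7, |K|=7
  updated: d(E,JK)=37, d(JK,L)=35, d(JK,M)=43
2. join E+L (d=23) ⇒ EL; edges |E|=23/2, |L|=23/2
  updated: d(EL,JK)=36, d(EL,M)=85/2
3. join EL+JK (d=36) ⇒ EJKL; edges |EL|=13/2, |JK|=11
  updated: d(EJKL,M)=171/4
4. join EJKL+M (d=171/4) ⇒ EJKLM; edges |EJKL|=27/8, |M|=171/8
final tree: (((E:23/2,L:23/2):13/2,(J:7,K:7):11):27/8,M:171/8)
total length: 317/4

317/4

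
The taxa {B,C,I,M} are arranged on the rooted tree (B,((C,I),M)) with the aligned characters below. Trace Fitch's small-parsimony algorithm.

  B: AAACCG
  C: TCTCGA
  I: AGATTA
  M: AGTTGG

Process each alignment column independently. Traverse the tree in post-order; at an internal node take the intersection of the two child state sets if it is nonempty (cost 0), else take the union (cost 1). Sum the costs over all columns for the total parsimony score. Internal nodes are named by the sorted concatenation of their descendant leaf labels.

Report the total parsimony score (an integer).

[col 0] CI: children C:{T}, I:{A} ∪→ {A,T}; cost 1
[col 0] CIM: children CI:{A,T}, M:{A} ∩→ {A}; cost 0
[col 0] BCIM: children B:{A}, CIM:{A} ∩→ {A}; cost 0
[col 1] CI: children C:{C}, I:{G} ∪→ {C,G}; cost 1
[col 1] CIM: children CI:{C,G}, M:{G} ∩→ {G}; cost 0
[col 1] BCIM: children B:{A}, CIM:{G} ∪→ {A,G}; cost 1
[col 2] CI: children C:{T}, I:{A} ∪→ {A,T}; cost 1
[col 2] CIM: children CI:{A,T}, M:{T} ∩→ {T}; cost 0
[col 2] BCIM: children B:{A}, CIM:{T} ∪→ {A,T}; cost 1
[col 3] CI: children C:{C}, I:{T} ∪→ {C,T}; cost 1
[col 3] CIM: children CI:{C,T}, M:{T} ∩→ {T}; cost 0
[col 3] BCIM: children B:{C}, CIM:{T} ∪→ {C,T}; cost 1
[col 4] CI: children C:{G}, I:{T} ∪→ {G,T}; cost 1
[col 4] CIM: children CI:{G,T}, M:{G} ∩→ {G}; cost 0
[col 4] BCIM: children B:{C}, CIM:{G} ∪→ {C,G}; cost 1
[col 5] CI: children C:{A}, I:{A} ∩→ {A}; cost 0
[col 5] CIM: children CI:{A}, M:{G} ∪→ {A,G}; cost 1
[col 5] BCIM: children B:{G}, CIM:{A,G} ∩→ {G}; cost 0
per-site changes: [1, 2, 2, 2, 2, 1]; total = 10

10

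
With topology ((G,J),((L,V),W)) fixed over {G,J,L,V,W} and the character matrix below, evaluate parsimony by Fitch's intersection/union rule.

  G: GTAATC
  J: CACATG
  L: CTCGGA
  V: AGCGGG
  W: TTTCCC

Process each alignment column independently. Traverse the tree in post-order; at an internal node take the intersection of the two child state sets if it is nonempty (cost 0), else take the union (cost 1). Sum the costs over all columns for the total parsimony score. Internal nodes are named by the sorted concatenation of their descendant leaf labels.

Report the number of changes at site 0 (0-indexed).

site 0, node GJ: G={G} ∪ J={C} → {C,G} (+1)
site 0, node LV: L={C} ∪ V={A} → {A,C} (+1)
site 0, node LVW: LV={A,C} ∪ W={T} → {A,C,T} (+1)
site 0, node GJLVW: GJ={C,G} ∩ LVW={A,C,T} → {C} (+0)
site 1, node GJ: G={T} ∪ J={A} → {A,T} (+1)
site 1, node LV: L={T} ∪ V={G} → {G,T} (+1)
site 1, node LVW: LV={G,T} ∩ W={T} → {T} (+0)
site 1, node GJLVW: GJ={A,T} ∩ LVW={T} → {T} (+0)
site 2, node GJ: G={A} ∪ J={C} → {A,C} (+1)
site 2, node LV: L={C} ∩ V={C} → {C} (+0)
site 2, node LVW: LV={C} ∪ W={T} → {C,T} (+1)
site 2, node GJLVW: GJ={A,C} ∩ LVW={C,T} → {C} (+0)
site 3, node GJ: G={A} ∩ J={A} → {A} (+0)
site 3, node LV: L={G} ∩ V={G} → {G} (+0)
site 3, node LVW: LV={G} ∪ W={C} → {C,G} (+1)
site 3, node GJLVW: GJ={A} ∪ LVW={C,G} → {A,C,G} (+1)
site 4, node GJ: G={T} ∩ J={T} → {T} (+0)
site 4, node LV: L={G} ∩ V={G} → {G} (+0)
site 4, node LVW: LV={G} ∪ W={C} → {C,G} (+1)
site 4, node GJLVW: GJ={T} ∪ LVW={C,G} → {C,G,T} (+1)
site 5, node GJ: G={C} ∪ J={G} → {C,G} (+1)
site 5, node LV: L={A} ∪ V={G} → {A,G} (+1)
site 5, node LVW: LV={A,G} ∪ W={C} → {A,C,G} (+1)
site 5, node GJLVW: GJ={C,G} ∩ LVW={A,C,G} → {C,G} (+0)
per-site changes: [3, 2, 2, 2, 2, 3]; total = 14

3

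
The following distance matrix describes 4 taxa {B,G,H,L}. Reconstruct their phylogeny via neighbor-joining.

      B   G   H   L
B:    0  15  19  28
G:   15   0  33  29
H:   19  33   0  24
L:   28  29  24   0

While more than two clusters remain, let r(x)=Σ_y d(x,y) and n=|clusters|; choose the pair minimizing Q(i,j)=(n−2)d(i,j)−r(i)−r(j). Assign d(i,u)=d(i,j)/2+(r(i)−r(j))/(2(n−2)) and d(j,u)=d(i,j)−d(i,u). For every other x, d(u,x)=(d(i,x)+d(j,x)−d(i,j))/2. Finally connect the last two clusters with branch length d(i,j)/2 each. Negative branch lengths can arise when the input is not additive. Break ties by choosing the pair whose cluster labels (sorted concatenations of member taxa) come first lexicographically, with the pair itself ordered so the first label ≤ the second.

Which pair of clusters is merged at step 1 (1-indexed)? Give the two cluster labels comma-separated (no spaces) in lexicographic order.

step 1: merge (B,G) at d=15, Q=-109; branch lengths B→15/4, G→45/4; new cluster BG
  updated: d(BG,H)=37/2, d(BG,L)=21
step 2: merge (BG,H) at d=37/2, Q=-127/2; branch lengths BG→31/4, H→43/4; new cluster BGH
  updated: d(BGH,L)=53/4
step 3: merge (BGH,L) at d=53/4; branch lengths BGH→53/8, L→53/8; new cluster BGHL
final tree: (((B:15/4,G:45/4):31/4,H:43/4):53/8,L:53/8)
total length: 187/4

B,G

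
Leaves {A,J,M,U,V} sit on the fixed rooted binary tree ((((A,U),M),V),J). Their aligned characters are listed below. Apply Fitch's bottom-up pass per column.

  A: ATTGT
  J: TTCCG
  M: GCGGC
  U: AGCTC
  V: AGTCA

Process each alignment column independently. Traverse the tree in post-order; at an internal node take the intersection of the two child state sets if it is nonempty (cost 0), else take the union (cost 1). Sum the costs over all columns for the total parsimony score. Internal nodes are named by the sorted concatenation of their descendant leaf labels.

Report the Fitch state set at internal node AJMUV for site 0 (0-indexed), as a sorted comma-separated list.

A,T

site 0, node AU: A={A} ∩ U={A} → {A} (+0)
site 0, node AMU: AU={A} ∪ M={G} → {A,G} (+1)
site 0, node AMUV: AMU={A,G} ∩ V={A} → {A} (+0)
site 0, node AJMUV: AMUV={A} ∪ J={T} → {A,T} (+1)
site 1, node AU: A={T} ∪ U={G} → {G,T} (+1)
site 1, node AMU: AU={G,T} ∪ M={C} → {C,G,T} (+1)
site 1, node AMUV: AMU={C,G,T} ∩ V={G} → {G} (+0)
site 1, node AJMUV: AMUV={G} ∪ J={T} → {G,T} (+1)
site 2, node AU: A={T} ∪ U={C} → {C,T} (+1)
site 2, node AMU: AU={C,T} ∪ M={G} → {C,G,T} (+1)
site 2, node AMUV: AMU={C,G,T} ∩ V={T} → {T} (+0)
site 2, node AJMUV: AMUV={T} ∪ J={C} → {C,T} (+1)
site 3, node AU: A={G} ∪ U={T} → {G,T} (+1)
site 3, node AMU: AU={G,T} ∩ M={G} → {G} (+0)
site 3, node AMUV: AMU={G} ∪ V={C} → {C,G} (+1)
site 3, node AJMUV: AMUV={C,G} ∩ J={C} → {C} (+0)
site 4, node AU: A={T} ∪ U={C} → {C,T} (+1)
site 4, node AMU: AU={C,T} ∩ M={C} → {C} (+0)
site 4, node AMUV: AMU={C} ∪ V={A} → {A,C} (+1)
site 4, node AJMUV: AMUV={A,C} ∪ J={G} → {A,C,G} (+1)
per-site changes: [2, 3, 3, 2, 3]; total = 13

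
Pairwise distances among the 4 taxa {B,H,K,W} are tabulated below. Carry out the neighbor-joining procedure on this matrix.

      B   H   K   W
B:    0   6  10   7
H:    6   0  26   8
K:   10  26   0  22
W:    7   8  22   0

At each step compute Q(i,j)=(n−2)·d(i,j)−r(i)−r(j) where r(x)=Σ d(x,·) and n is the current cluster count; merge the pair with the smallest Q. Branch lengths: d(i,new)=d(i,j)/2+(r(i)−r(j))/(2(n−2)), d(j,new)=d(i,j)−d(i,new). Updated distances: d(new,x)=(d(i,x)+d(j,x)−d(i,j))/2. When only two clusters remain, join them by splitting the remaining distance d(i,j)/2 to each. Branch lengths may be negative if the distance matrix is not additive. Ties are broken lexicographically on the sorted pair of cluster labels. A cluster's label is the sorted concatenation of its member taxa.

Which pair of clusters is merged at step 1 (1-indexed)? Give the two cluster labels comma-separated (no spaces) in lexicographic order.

1. join B+K (d=10, Q=-61) ⇒ BK; edges |B|=-15/4, |K|=55/4
  updated: d(BK,H)=11, d(BK,W)=19/2
2. join BK+H (d=11, Q=-57/2) ⇒ BHK; edges |BK|=25/4, |H|=19/4
  updated: d(BHK,W)=13/4
3. join BHK+W (d=13/4) ⇒ BHKW; edges |BHK|=13/8, |W|=13/8
final tree: (((B:-15/4,K:55/4):25/4,H:19/4):13/8,W:13/8)
total length: 97/4

B,K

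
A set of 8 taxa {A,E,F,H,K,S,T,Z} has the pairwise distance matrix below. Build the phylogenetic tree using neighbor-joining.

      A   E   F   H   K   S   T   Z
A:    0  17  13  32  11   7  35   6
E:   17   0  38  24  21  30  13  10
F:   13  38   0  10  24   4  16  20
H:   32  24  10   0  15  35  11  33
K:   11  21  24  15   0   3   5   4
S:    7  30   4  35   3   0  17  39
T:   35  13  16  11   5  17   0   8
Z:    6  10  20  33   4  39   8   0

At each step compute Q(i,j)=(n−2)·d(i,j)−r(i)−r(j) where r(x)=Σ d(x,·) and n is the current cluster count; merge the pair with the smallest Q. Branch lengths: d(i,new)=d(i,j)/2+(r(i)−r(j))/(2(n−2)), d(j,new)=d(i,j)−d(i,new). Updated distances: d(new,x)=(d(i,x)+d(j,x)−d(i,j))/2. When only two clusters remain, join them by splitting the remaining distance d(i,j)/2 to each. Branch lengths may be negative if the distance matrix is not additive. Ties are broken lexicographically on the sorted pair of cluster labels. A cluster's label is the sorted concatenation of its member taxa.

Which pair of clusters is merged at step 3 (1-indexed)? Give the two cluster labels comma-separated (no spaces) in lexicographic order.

H,T

iteration 1: select F,S (d=4, Q=-236); attach at lengths (7/6, 17/6); label the merged cluster FS
  updated: d(A,FS)=8, d(E,FS)=32, d(FS,H)=41/2, d(FS,K)=23/2, d(FS,T)=29/2, d(FS,Z)=55/2
iteration 2: select A,FS (d=8, Q=-183); attach at lengths (7/2, 9/2); label the merged cluster AFS
  updated: d(AFS,E)=41/2, d(AFS,H)=89/4, d(AFS,K)=29/4, d(AFS,T)=83/4, d(AFS,Z)=51/4
iteration 3: select H,T (d=11, Q=-119); attach at lengths (183/16, -7/16); label the merged cluster HT
  updated: d(AFS,HT)=16, d(E,HT)=13, d(HT,K)=9/2, d(HT,Z)=15
iteration 4: select E,Z (d=10, Q=-305/4); attach at lengths (211/24, 29/24); label the merged cluster EZ
  updated: d(AFS,EZ)=93/8, d(EZ,HT)=9, d(EZ,K)=15/2
iteration 5: select AFS,EZ (d=93/8, Q=-159/4); attach at lengths (15/2, 33/8); label the merged cluster AEFSZ
  updated: d(AEFSZ,HT)=107/16, d(AEFSZ,K)=25/16
iteration 6: select AEFSZ,HT (d=107/16, Q=-51/4); attach at lengths (15/8, 77/16); label the merged cluster AEFHSTZ
  updated: d(AEFHSTZ,K)=-5/16
iteration 7: select AEFHSTZ,K (d=-5/16); attach at lengths (-5/32, -5/32); label the merged cluster AEFHKSTZ
final tree: ((((A:7/2,(F:7/6,S:17/6):9/2):15/2,(E:211/24,Z:29/24):33/8):15/8,(H:183/16,T:-7/16):77/16):-5/32,K:-5/32)
total length: 51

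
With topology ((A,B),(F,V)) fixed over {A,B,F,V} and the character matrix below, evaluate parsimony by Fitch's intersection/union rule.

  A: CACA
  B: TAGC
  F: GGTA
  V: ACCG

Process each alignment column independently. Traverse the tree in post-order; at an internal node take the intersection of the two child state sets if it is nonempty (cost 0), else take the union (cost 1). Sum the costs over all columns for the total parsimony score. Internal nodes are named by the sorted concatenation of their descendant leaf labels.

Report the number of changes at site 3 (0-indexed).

[col 0] AB: children A:{C}, B:{T} ∪→ {C,T}; cost 1
[col 0] FV: children F:{G}, V:{A} ∪→ {A,G}; cost 1
[col 0] ABFV: children AB:{C,T}, FV:{A,G} ∪→ {A,C,G,T}; cost 1
[col 1] AB: children A:{A}, B:{A} ∩→ {A}; cost 0
[col 1] FV: children F:{G}, V:{C} ∪→ {C,G}; cost 1
[col 1] ABFV: children AB:{A}, FV:{C,G} ∪→ {A,C,G}; cost 1
[col 2] AB: children A:{C}, B:{G} ∪→ {C,G}; cost 1
[col 2] FV: children F:{T}, V:{C} ∪→ {C,T}; cost 1
[col 2] ABFV: children AB:{C,G}, FV:{C,T} ∩→ {C}; cost 0
[col 3] AB: children A:{A}, B:{C} ∪→ {A,C}; cost 1
[col 3] FV: children F:{A}, V:{G} ∪→ {A,G}; cost 1
[col 3] ABFV: children AB:{A,C}, FV:{A,G} ∩→ {A}; cost 0
per-site changes: [3, 2, 2, 2]; total = 9

2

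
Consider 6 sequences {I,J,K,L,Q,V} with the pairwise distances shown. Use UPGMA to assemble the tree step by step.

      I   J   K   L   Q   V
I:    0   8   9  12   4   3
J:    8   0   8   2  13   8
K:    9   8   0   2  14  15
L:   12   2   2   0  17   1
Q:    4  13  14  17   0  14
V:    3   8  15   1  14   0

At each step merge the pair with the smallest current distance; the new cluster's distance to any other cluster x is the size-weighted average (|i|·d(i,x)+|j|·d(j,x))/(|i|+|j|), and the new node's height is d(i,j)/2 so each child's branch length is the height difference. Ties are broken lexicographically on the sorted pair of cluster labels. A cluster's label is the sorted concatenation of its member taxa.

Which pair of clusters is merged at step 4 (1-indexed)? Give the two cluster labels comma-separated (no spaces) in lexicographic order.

iteration 1: select L,V (d=1); attach at lengths (1/2, 1/2); label the merged cluster LV
  updated: d(I,LV)=15/2, d(J,LV)=5, d(K,LV)=17/2, d(LV,Q)=31/2
iteration 2: select I,Q (d=4); attach at lengths (2, 2); label the merged cluster IQ
  updated: d(IQ,J)=21/2, d(IQ,K)=23/2, d(IQ,LV)=23/2
iteration 3: select J,LV (d=5); attach at lengths (5/2, 2); label the merged cluster JLV
  updated: d(IQ,JLV)=67/6, d(JLV,K)=25/3
iteration 4: select JLV,K (d=25/3); attach at lengths (5/3, 25/6); label the merged cluster JKLV
  updated: d(IQ,JKLV)=45/4
iteration 5: select IQ,JKLV (d=45/4); attach at lengths (29/8, 35/24); label the merged cluster IJKLQV
final tree: ((I:2,Q:2):29/8,((J:5/2,(L:1/2,V:1/2):2):5/3,K:25/6):35/24)
total length: 245/12

JLV,K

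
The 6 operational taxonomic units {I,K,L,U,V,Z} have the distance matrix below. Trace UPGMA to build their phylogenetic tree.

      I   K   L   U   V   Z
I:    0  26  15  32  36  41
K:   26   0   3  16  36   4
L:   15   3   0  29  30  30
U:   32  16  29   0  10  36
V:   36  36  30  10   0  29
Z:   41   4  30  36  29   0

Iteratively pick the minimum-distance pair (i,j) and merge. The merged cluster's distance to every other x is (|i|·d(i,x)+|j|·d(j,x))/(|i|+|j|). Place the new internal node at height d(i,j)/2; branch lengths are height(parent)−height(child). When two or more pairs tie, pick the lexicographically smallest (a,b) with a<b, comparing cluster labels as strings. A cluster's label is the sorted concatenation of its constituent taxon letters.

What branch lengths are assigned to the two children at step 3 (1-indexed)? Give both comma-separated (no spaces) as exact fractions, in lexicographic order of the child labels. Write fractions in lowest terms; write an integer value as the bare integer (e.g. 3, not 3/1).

1. join K+L (d=3) ⇒ KL; edges |K|=3/2, |L|=3/2
  updated: d(I,KL)=41/2, d(KL,U)=45/2, d(KL,V)=33, d(KL,Z)=17
2. join U+V (d=10) ⇒ UV; edges |U|=5, |V|=5
  updated: d(I,UV)=34, d(KL,UV)=111/4, d(UV,Z)=65/2
3. join KL+Z (d=17) ⇒ KLZ; edges |KL|=7, |Z|=17/2
  updated: d(I,KLZ)=82/3, d(KLZ,UV)=88/3
4. join I+KLZ (d=82/3) ⇒ IKLZ; edges |I|=41/3, |KLZ|=31/6
  updated: d(IKLZ,UV)=61/2
5. join IKLZ+UV (d=61/2) ⇒ IKLUVZ; edges |IKLZ|=19/12, |UV|=41/4
final tree: ((I:41/3,((K:3/2,L:3/2):7,Z:17/2):31/6):19/12,(U:5,V:5):41/4)
total length: 355/6

7,17/2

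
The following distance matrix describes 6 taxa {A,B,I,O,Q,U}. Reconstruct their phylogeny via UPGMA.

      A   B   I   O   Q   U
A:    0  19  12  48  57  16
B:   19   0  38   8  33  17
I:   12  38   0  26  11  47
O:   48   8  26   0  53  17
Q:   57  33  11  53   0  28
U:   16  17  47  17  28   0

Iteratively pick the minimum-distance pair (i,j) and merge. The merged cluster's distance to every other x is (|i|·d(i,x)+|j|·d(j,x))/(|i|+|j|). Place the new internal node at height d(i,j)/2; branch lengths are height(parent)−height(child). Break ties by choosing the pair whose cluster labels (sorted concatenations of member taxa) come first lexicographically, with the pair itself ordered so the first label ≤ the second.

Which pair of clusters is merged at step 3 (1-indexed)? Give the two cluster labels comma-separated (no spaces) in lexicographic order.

A,U

iteration 1: select B,O (d=8); attach at lengths (4, 4); label the merged cluster BO
  updated: d(A,BO)=67/2, d(BO,I)=32, d(BO,Q)=43, d(BO,U)=17
iteration 2: select I,Q (d=11); attach at lengths (11/2, 11/2); label the merged cluster IQ
  updated: d(A,IQ)=69/2, d(BO,IQ)=75/2, d(IQ,U)=75/2
iteration 3: select A,U (d=16); attach at lengths (8, 8); label the merged cluster AU
  updated: d(AU,BO)=101/4, d(AU,IQ)=36
iteration 4: select AU,BO (d=101/4); attach at lengths (37/8, 69/8); label the merged cluster ABOU
  updated: d(ABOU,IQ)=147/4
iteration 5: select ABOU,IQ (d=147/4); attach at lengths (23/4, 103/8); label the merged cluster ABIOQU
final tree: (((A:8,U:8):37/8,(B:4,O:4):69/8):23/4,(I:11/2,Q:11/2):103/8)
total length: 535/8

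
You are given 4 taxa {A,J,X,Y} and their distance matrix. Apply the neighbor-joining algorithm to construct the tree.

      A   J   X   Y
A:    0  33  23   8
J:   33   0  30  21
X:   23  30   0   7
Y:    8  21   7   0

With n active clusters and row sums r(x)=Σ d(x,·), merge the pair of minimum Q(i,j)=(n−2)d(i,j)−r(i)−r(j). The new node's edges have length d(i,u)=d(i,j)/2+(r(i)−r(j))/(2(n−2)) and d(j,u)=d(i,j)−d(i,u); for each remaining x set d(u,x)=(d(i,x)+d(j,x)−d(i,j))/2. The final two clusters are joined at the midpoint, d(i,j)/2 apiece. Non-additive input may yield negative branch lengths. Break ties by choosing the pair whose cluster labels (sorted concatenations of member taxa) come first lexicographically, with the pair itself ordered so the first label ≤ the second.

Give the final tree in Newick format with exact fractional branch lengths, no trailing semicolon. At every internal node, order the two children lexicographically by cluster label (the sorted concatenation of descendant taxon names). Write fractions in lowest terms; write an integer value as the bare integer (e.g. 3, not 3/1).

(((A:11,Y:-3):2,J:21):9/2,X:9/2)

1. join A+Y (d=8, Q=-84) ⇒ AY; edges |A|=11, |Y|=-3
  updated: d(AY,J)=23, d(AY,X)=11
2. join AY+J (d=23, Q=-64) ⇒ AJY; edges |AY|=2, |J|=21
  updated: d(AJY,X)=9
3. join AJY+X (d=9) ⇒ AJXY; edges |AJY|=9/2, |X|=9/2
final tree: (((A:11,Y:-3):2,J:21):9/2,X:9/2)
total length: 40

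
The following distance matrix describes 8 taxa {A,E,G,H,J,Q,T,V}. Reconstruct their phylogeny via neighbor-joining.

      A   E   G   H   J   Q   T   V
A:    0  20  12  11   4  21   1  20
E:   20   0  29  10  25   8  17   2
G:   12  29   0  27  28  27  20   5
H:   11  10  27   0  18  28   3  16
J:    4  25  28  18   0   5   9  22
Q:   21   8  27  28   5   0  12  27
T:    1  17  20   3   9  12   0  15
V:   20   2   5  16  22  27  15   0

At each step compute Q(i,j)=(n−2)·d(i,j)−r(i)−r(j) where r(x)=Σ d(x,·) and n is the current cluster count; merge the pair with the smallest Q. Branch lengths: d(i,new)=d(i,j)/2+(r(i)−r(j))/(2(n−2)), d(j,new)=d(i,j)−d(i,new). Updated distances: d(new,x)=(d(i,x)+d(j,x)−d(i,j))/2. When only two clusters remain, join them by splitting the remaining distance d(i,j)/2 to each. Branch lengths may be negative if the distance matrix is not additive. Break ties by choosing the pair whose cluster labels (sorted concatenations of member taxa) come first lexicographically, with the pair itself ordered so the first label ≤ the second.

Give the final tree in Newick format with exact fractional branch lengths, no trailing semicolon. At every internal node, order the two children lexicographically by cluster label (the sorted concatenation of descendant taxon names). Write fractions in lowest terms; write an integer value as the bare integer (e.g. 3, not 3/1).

(((A:63/32,(J:1,Q:4):257/32):23/32,((E:89/16,(G:71/12,V:-11/12):119/16):27/8,H:37/8):111/32):-39/64,T:-39/64)

iteration 1: select G,V (d=5, Q=-225); attach at lengths (71/12, -11/12); label the merged cluster GV
  updated: d(A,GV)=27/2, d(E,GV)=13, d(GV,H)=19, d(GV,J)=45/2, d(GV,Q)=49/2, d(GV,T)=15
iteration 2: select J,Q (d=5, Q=-157); attach at lengths (1, 4); label the merged cluster JQ
  updated: d(A,JQ)=10, d(E,JQ)=14, d(GV,JQ)=21, d(H,JQ)=41/2, d(JQ,T)=8
iteration 3: select E,GV (d=13, Q=-207/2); attach at lengths (89/16, 119/16); label the merged cluster EGV
  updated: d(A,EGV)=41/4, d(EGV,H)=8, d(EGV,JQ)=11, d(EGV,T)=19/2
iteration 4: select EGV,H (d=8, Q=-229/4); attach at lengths (27/8, 37/8); label the merged cluster EGHV
  updated: d(A,EGHV)=53/8, d(EGHV,JQ)=47/4, d(EGHV,T)=9/4
iteration 5: select A,JQ (d=10, Q=-219/8); attach at lengths (63/32, 257/32); label the merged cluster AJQ
  updated: d(AJQ,EGHV)=67/16, d(AJQ,T)=-1/2
iteration 6: select AJQ,EGHV (d=67/16, Q=-95/16); attach at lengths (23/32, 111/32); label the merged cluster AEGHJQV
  updated: d(AEGHJQV,T)=-39/32
iteration 7: select AEGHJQV,T (d=-39/32); attach at lengths (-39/64, -39/64); label the merged cluster AEGHJQTV
final tree: (((A:63/32,(J:1,Q:4):257/32):23/32,((E:89/16,(G:71/12,V:-11/12):119/16):27/8,H:37/8):111/32):-39/64,T:-39/64)
total length: 1407/32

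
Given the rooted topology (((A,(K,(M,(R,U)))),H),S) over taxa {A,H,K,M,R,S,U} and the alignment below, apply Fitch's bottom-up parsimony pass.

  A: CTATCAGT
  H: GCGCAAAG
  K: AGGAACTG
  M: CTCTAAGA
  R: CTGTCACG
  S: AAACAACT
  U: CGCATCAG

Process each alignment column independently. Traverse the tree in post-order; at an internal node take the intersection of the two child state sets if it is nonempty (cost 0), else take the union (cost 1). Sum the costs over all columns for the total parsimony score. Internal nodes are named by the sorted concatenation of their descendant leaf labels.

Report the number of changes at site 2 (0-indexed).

RU@0: {C} ∩ {C} = {C} (intersection, +0)
MRU@0: {C} ∩ {C} = {C} (intersection, +0)
KMRU@0: {A} ∪ {C} = {A,C} (union, +1)
AKMRU@0: {C} ∩ {A,C} = {C} (intersection, +0)
AHKMRU@0: {C} ∪ {G} = {C,G} (union, +1)
AHKMRSU@0: {C,G} ∪ {A} = {A,C,G} (union, +1)
RU@1: {T} ∪ {G} = {G,T} (union, +1)
MRU@1: {T} ∩ {G,T} = {T} (intersection, +0)
KMRU@1: {G} ∪ {T} = {G,T} (union, +1)
AKMRU@1: {T} ∩ {G,T} = {T} (intersection, +0)
AHKMRU@1: {T} ∪ {C} = {C,T} (union, +1)
AHKMRSU@1: {C,T} ∪ {A} = {A,C,T} (union, +1)
RU@2: {G} ∪ {C} = {C,G} (union, +1)
MRU@2: {C} ∩ {C,G} = {C} (intersection, +0)
KMRU@2: {G} ∪ {C} = {C,G} (union, +1)
AKMRU@2: {A} ∪ {C,G} = {A,C,G} (union, +1)
AHKMRU@2: {A,C,G} ∩ {G} = {G} (intersection, +0)
AHKMRSU@2: {G} ∪ {A} = {A,G} (union, +1)
RU@3: {T} ∪ {A} = {A,T} (union, +1)
MRU@3: {T} ∩ {A,T} = {T} (intersection, +0)
KMRU@3: {A} ∪ {T} = {A,T} (union, +1)
AKMRU@3: {T} ∩ {A,T} = {T} (intersection, +0)
AHKMRU@3: {T} ∪ {C} = {C,T} (union, +1)
AHKMRSU@3: {C,T} ∩ {C} = {C} (intersection, +0)
RU@4: {C} ∪ {T} = {C,T} (union, +1)
MRU@4: {A} ∪ {C,T} = {A,C,T} (union, +1)
KMRU@4: {A} ∩ {A,C,T} = {A} (intersection, +0)
AKMRU@4: {C} ∪ {A} = {A,C} (union, +1)
AHKMRU@4: {A,C} ∩ {A} = {A} (intersection, +0)
AHKMRSU@4: {A} ∩ {A} = {A} (intersection, +0)
RU@5: {A} ∪ {C} = {A,C} (union, +1)
MRU@5: {A} ∩ {A,C} = {A} (intersection, +0)
KMRU@5: {C} ∪ {A} = {A,C} (union, +1)
AKMRU@5: {A} ∩ {A,C} = {A} (intersection, +0)
AHKMRU@5: {A} ∩ {A} = {A} (intersection, +0)
AHKMRSU@5: {A} ∩ {A} = {A} (intersection, +0)
RU@6: {C} ∪ {A} = {A,C} (union, +1)
MRU@6: {G} ∪ {A,C} = {A,C,G} (union, +1)
KMRU@6: {T} ∪ {A,C,G} = {A,C,G,T} (union, +1)
AKMRU@6: {G} ∩ {A,C,G,T} = {G} (intersection, +0)
AHKMRU@6: {G} ∪ {A} = {A,G} (union, +1)
AHKMRSU@6: {A,G} ∪ {C} = {A,C,G} (union, +1)
RU@7: {G} ∩ {G} = {G} (intersection, +0)
MRU@7: {A} ∪ {G} = {A,G} (union, +1)
KMRU@7: {G} ∩ {A,G} = {G} (intersection, +0)
AKMRU@7: {T} ∪ {G} = {G,T} (union, +1)
AHKMRU@7: {G,T} ∩ {G} = {G} (intersection, +0)
AHKMRSU@7: {G} ∪ {T} = {G,T} (union, +1)
per-site changes: [3, 4, 4, 3, 3, 2, 5, 3]; total = 27

4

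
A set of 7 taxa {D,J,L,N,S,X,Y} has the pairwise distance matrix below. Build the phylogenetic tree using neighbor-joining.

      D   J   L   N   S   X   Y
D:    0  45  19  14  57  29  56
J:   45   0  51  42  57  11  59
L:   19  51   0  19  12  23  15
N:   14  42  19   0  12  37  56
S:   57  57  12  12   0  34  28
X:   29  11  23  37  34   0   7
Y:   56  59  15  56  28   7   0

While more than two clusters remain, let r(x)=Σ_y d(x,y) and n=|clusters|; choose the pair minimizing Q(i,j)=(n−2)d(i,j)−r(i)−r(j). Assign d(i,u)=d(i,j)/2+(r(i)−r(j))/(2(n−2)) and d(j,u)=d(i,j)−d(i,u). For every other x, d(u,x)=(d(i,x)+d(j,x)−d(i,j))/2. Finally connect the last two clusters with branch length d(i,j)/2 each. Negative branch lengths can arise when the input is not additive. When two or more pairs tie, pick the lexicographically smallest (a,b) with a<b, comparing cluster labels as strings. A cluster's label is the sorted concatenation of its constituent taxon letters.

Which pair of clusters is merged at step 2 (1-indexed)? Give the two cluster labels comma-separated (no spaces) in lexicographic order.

D,N

iteration 1: select J,X (d=11, Q=-351); attach at lengths (179/10, -69/10); label the merged cluster JX
  updated: d(D,JX)=63/2, d(JX,L)=63/2, d(JX,N)=34, d(JX,S)=40, d(JX,Y)=55/2
iteration 2: select D,N (d=14, Q=-513/2); attach at lengths (197/16, 27/16); label the merged cluster DN
  updated: d(DN,JX)=103/4, d(DN,L)=12, d(DN,S)=55/2, d(DN,Y)=49
iteration 3: select DN,JX (d=103/4, Q=-647/4); attach at lengths (89/8, 117/8); label the merged cluster DJNX
  updated: d(DJNX,L)=71/8, d(DJNX,S)=167/8, d(DJNX,Y)=203/8
iteration 4: select DJNX,S (d=167/8, Q=-297/4); attach at lengths (9, 95/8); label the merged cluster DJNSX
  updated: d(DJNSX,L)=0, d(DJNSX,Y)=65/4
iteration 5: select DJNSX,L (d=0, Q=-125/4); attach at lengths (5/8, -5/8); label the merged cluster DJLNSX
  updated: d(DJLNSX,Y)=125/8
iteration 6: select DJLNSX,Y (d=125/8); attach at lengths (125/16, 125/16); label the merged cluster DJLNSXY
final tree: (((((D:197/16,N:27/16):89/8,(J:179/10,X:-69/10):117/8):9,S:95/8):5/8,L:-5/8):125/16,Y:125/16)
total length: 349/4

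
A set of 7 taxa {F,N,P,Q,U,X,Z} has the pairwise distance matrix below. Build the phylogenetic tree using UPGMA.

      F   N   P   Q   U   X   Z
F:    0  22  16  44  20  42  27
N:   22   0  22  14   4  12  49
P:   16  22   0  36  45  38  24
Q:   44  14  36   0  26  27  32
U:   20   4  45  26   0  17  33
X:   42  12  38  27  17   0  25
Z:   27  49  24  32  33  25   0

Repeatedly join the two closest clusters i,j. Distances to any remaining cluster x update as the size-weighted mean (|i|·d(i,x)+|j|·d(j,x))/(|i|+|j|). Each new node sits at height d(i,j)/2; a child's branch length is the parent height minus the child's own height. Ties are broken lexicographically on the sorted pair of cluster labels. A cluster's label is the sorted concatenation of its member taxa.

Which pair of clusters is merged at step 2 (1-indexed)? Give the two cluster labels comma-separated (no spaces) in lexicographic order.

1. join N+U (d=4) ⇒ NU; edges |N|=2, |U|=2
  updated: d(F,NU)=21, d(NU,P)=67/2, d(NU,Q)=20, d(NU,X)=29/2, d(NU,Z)=41
2. join NU+X (d=29/2) ⇒ NUX; edges |NU|=21/4, |X|=29/4
  updated: d(F,NUX)=28, d(NUX,P)=35, d(NUX,Q)=67/3, d(NUX,Z)=107/3
3. join F+P (d=16) ⇒ FP; edges |F|=8, |P|=8
  updated: d(FP,NUX)=63/2, d(FP,Q)=40, d(FP,Z)=51/2
4. join NUX+Q (d=67/3) ⇒ NQUX; edges |NUX|=47/12, |Q|=67/6
  updated: d(FP,NQUX)=269/8, d(NQUX,Z)=139/4
5. join FP+Z (d=51/2) ⇒ FPZ; edges |FP|=19/4, |Z|=51/4
  updated: d(FPZ,NQUX)=34
6. join FPZ+NQUX (d=34) ⇒ FNPQUXZ; edges |FPZ|=17/4, |NQUX|=35/6
final tree: (((F:8,P:8):19/4,Z:51/4):17/4,(((N:2,U:2):21/4,X:29/4):47/12,Q:67/6):35/6)
total length: 451/6

NU,X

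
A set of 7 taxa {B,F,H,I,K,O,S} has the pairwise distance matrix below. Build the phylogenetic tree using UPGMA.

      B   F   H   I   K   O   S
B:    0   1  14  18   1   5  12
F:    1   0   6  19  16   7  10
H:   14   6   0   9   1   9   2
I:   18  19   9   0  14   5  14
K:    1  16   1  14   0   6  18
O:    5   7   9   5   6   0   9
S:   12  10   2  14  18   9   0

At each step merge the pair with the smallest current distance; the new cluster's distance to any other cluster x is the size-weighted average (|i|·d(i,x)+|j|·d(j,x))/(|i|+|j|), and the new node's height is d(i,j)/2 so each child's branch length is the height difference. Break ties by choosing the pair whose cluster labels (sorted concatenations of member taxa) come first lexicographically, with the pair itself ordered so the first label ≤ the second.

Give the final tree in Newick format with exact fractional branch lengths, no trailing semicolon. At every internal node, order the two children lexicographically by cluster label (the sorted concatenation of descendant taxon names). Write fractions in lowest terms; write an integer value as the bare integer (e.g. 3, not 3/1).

1. join B+F (d=1) ⇒ BF; edges |B|=1/2, |F|=1/2
  updated: d(BF,H)=10, d(BF,I)=37/2, d(BF,K)=17/2, d(BF,O)=6, d(BF,S)=11
2. join H+K (d=1) ⇒ HK; edges |H|=1/2, |K|=1/2
  updated: d(BF,HK)=37/4, d(HK,I)=23/2, d(HK,O)=15/2, d(HK,S)=10
3. join I+O (d=5) ⇒ IO; edges |I|=5/2, |O|=5/2
  updated: d(BF,IO)=49/4, d(HK,IO)=19/2, d(IO,S)=23/2
4. join BF+HK (d=37/4) ⇒ BFHK; edges |BF|=33/8, |HK|=33/8
  updated: d(BFHK,IO)=87/8, d(BFHK,S)=21/2
5. join BFHK+S (d=21/2) ⇒ BFHKS; edges |BFHK|=5/8, |S|=21/4
  updated: d(BFHKS,IO)=11
6. join BFHKS+IO (d=11) ⇒ BFHIKOS; edges |BFHKS|=1/4, |IO|=3
final tree: ((((B:1/2,F:1/2):33/8,(H:1/2,K:1/2):33/8):5/8,S:21/4):1/4,(I:5/2,O:5/2):3)
total length: 195/8

((((B:1/2,F:1/2):33/8,(H:1/2,K:1/2):33/8):5/8,S:21/4):1/4,(I:5/2,O:5/2):3)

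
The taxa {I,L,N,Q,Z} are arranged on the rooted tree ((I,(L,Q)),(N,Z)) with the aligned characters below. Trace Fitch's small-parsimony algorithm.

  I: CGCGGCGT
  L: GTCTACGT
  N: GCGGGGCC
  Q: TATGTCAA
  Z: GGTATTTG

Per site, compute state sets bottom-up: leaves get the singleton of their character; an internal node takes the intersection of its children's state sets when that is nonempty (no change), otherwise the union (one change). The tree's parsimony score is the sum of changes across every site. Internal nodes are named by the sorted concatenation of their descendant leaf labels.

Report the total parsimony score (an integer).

21

site 0, node LQ: L={G} ∪ Q={T} → {G,T} (+1)
site 0, node ILQ: I={C} ∪ LQ={G,T} → {C,G,T} (+1)
site 0, node NZ: N={G} ∩ Z={G} → {G} (+0)
site 0, node ILNQZ: ILQ={C,G,T} ∩ NZ={G} → {G} (+0)
site 1, node LQ: L={T} ∪ Q={A} → {A,T} (+1)
site 1, node ILQ: I={G} ∪ LQ={A,T} → {A,G,T} (+1)
site 1, node NZ: N={C} ∪ Z={G} → {C,G} (+1)
site 1, node ILNQZ: ILQ={A,G,T} ∩ NZ={C,G} → {G} (+0)
site 2, node LQ: L={C} ∪ Q={T} → {C,T} (+1)
site 2, node ILQ: I={C} ∩ LQ={C,T} → {C} (+0)
site 2, node NZ: N={G} ∪ Z={T} → {G,T} (+1)
site 2, node ILNQZ: ILQ={C} ∪ NZ={G,T} → {C,G,T} (+1)
site 3, node LQ: L={T} ∪ Q={G} → {G,T} (+1)
site 3, node ILQ: I={G} ∩ LQ={G,T} → {G} (+0)
site 3, node NZ: N={G} ∪ Z={A} → {A,G} (+1)
site 3, node ILNQZ: ILQ={G} ∩ NZ={A,G} → {G} (+0)
site 4, node LQ: L={A} ∪ Q={T} → {A,T} (+1)
site 4, node ILQ: I={G} ∪ LQ={A,T} → {A,G,T} (+1)
site 4, node NZ: N={G} ∪ Z={T} → {G,T} (+1)
site 4, node ILNQZ: ILQ={A,G,T} ∩ NZ={G,T} → {G,T} (+0)
site 5, node LQ: L={C} ∩ Q={C} → {C} (+0)
site 5, node ILQ: I={C} ∩ LQ={C} → {C} (+0)
site 5, node NZ: N={G} ∪ Z={T} → {G,T} (+1)
site 5, node ILNQZ: ILQ={C} ∪ NZ={G,T} → {C,G,T} (+1)
site 6, node LQ: L={G} ∪ Q={A} → {A,G} (+1)
site 6, node ILQ: I={G} ∩ LQ={A,G} → {G} (+0)
site 6, node NZ: N={C} ∪ Z={T} → {C,T} (+1)
site 6, node ILNQZ: ILQ={G} ∪ NZ={C,T} → {C,G,T} (+1)
site 7, node LQ: L={T} ∪ Q={A} → {A,T} (+1)
site 7, node ILQ: I={T} ∩ LQ={A,T} → {T} (+0)
site 7, node NZ: N={C} ∪ Z={G} → {C,G} (+1)
site 7, node ILNQZ: ILQ={T} ∪ NZ={C,G} → {C,G,T} (+1)
per-site changes: [2, 3, 3, 2, 3, 2, 3, 3]; total = 21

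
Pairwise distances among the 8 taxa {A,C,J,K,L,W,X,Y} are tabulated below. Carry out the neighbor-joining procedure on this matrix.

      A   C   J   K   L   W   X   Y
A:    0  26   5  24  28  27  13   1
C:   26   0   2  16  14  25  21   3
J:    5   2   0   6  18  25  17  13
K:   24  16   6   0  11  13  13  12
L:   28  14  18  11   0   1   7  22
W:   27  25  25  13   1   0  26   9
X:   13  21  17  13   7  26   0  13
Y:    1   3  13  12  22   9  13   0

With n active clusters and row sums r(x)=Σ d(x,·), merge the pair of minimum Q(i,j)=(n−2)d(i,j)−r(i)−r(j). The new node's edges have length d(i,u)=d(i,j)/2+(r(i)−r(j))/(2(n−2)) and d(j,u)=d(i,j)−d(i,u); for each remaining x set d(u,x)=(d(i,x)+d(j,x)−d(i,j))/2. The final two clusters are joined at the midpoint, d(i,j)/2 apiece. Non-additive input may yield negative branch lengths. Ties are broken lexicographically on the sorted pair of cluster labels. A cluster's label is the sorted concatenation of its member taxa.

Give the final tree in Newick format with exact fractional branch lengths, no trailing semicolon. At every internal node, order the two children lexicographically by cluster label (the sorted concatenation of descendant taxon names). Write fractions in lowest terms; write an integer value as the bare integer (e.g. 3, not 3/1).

(((((A:22/5,Y:-17/5):137/24,(C:51/16,J:-19/16):109/24):29/8,X:13/2):9/4,K:7/2):4,(L:-19/12,W:31/12):4)

1. join L+W (d=1, Q=-221) ⇒ LW; edges |L|=-19/12, |W|=31/12
  updated: d(A,LW)=27, d(C,LW)=19, d(J,LW)=21, d(K,LW)=23/2, d(LW,X)=16, d(LW,Y)=15
2. join A+Y (d=1, Q=-148) ⇒ AY; edges |A|=22/5, |Y|=-17/5
  updated: d(AY,C)=14, d(AY,J)=17/2, d(AY,K)=35/2, d(AY,LW)=41/2, d(AY,X)=25/2
3. join C+J (d=2, Q=-237/2) ⇒ CJ; edges |C|=51/16, |J|=-19/16
  updated: d(AY,CJ)=41/4, d(CJ,K)=10, d(CJ,LW)=19, d(CJ,X)=18
4. join AY+CJ (d=41/4, Q=-349/4) ⇒ ACJY; edges |AY|=137/24, |CJ|=109/24
  updated: d(ACJY,K)=69/8, d(ACJY,LW)=117/8, d(ACJY,X)=81/8
5. join ACJY+X (d=81/8, Q=-209/4) ⇒ ACJXY; edges |ACJY|=29/8, |X|=13/2
  updated: d(ACJXY,K)=23/4, d(ACJXY,LW)=41/4
6. join ACJXY+K (d=23/4, Q=-55/2) ⇒ ACJKXY; edges |ACJXY|=9/4, |K|=7/2
  updated: d(ACJKXY,LW)=8
7. join ACJKXY+LW (d=8) ⇒ ACJKLWXY; edges |ACJKXY|=4, |LW|=4
final tree: (((((A:22/5,Y:-17/5):137/24,(C:51/16,J:-19/16):109/24):29/8,X:13/2):9/4,K:7/2):4,(L:-19/12,W:31/12):4)
total length: 305/8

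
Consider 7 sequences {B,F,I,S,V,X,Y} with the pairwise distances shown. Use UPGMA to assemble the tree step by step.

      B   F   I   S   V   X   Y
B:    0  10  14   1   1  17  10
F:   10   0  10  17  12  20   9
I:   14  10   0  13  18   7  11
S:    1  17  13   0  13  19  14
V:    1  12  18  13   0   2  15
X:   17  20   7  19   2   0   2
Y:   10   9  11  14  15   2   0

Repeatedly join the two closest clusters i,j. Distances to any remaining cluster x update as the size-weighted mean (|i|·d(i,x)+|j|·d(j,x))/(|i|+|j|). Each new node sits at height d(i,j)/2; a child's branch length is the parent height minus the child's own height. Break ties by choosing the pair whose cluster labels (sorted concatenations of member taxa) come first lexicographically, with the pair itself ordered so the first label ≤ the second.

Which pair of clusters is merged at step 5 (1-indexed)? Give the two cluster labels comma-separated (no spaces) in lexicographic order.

iteration 1: select B,S (d=1); attach at lengths (1/2, 1/2); label the merged cluster BS
  updated: d(BS,F)=27/2, d(BS,I)=27/2, d(BS,V)=7, d(BS,X)=18, d(BS,Y)=12
iteration 2: select V,X (d=2); attach at lengths (1, 1); label the merged cluster VX
  updated: d(BS,VX)=25/2, d(F,VX)=16, d(I,VX)=25/2, d(VX,Y)=17/2
iteration 3: select VX,Y (d=17/2); attach at lengths (13/4, 17/4); label the merged cluster VXY
  updated: d(BS,VXY)=37/3, d(F,VXY)=41/3, d(I,VXY)=12
iteration 4: select F,I (d=10); attach at lengths (5, 5); label the merged cluster FI
  updated: d(BS,FI)=27/2, d(FI,VXY)=77/6
iteration 5: select BS,VXY (d=37/3); attach at lengths (17/3, 23/12); label the merged cluster BSVXY
  updated: d(BSVXY,FI)=131/10
iteration 6: select BSVXY,FI (d=131/10); attach at lengths (23/60, 31/20); label the merged cluster BFISVXY
final tree: (((B:1/2,S:1/2):17/3,((V:1,X:1):13/4,Y:17/4):23/12):23/60,(F:5,I:5):31/20)
total length: 1801/60

BS,VXY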